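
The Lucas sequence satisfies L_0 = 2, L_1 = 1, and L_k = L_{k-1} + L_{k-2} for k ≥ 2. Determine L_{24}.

103682

Iterating the recurrence up to L_{20} = 15127 and L_{19} = 9349:
L_{21} = L_{20} + L_{19} = 15127 + 9349 = 24476
L_{22} = L_{21} + L_{20} = 24476 + 15127 = 39603
L_{23} = L_{22} + L_{21} = 39603 + 24476 = 64079
L_{24} = L_{23} + L_{22} = 64079 + 39603 = 103682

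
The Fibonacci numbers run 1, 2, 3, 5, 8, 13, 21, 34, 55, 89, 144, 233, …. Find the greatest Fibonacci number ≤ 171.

144 ≤ 171 < 233, so the largest Fibonacci number not exceeding 171 is 144.

144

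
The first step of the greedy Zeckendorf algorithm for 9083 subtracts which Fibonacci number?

6765 ≤ 9083 < 10946, so the largest Fibonacci number not exceeding 9083 is 6765.

6765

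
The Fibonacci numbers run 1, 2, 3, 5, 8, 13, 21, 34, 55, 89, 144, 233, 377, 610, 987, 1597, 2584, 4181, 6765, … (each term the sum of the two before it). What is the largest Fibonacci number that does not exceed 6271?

4181 ≤ 6271 < 6765, so the largest Fibonacci number not exceeding 6271 is 4181.

4181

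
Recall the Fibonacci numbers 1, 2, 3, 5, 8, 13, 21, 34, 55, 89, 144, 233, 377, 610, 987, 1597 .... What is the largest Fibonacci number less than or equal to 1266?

987

987 ≤ 1266 < 1597, so the largest Fibonacci number not exceeding 1266 is 987.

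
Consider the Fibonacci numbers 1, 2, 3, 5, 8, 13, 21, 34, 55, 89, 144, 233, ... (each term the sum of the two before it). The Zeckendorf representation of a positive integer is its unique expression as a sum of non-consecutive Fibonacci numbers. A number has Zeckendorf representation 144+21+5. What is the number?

170

144+21+5 = 170.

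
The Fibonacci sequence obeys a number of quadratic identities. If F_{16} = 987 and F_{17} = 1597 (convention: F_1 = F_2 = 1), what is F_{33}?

By F_{2k+1} = F_k² + F_{k+1}²: F_{33} = 987² + 1597² = 974169 + 2550409 = 3524578.

3524578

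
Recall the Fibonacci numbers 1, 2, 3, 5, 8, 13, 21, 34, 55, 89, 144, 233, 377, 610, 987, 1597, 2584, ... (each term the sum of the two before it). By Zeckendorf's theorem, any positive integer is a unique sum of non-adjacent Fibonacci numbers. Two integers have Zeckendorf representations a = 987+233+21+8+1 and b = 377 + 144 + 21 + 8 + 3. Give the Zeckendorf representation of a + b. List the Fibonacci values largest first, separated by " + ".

1597 + 144 + 55 + 5 + 2

The two numbers are 1250 and 553, so their sum is 1803.
1803 − 1597 = 206
206 − 144 = 62
62 − 55 = 7
7 − 5 = 2
2 − 2 = 0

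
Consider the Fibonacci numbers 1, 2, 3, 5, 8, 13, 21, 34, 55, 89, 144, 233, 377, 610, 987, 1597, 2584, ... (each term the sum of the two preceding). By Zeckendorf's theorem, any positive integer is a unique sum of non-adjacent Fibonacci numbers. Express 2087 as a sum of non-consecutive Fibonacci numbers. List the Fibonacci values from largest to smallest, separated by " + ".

1597 + 377 + 89 + 21 + 3

2087 − 1597 = 490
490 − 377 = 113
113 − 89 = 24
24 − 21 = 3
3 − 3 = 0
So 2087 = 1597 + 377 + 89 + 21 + 3, with no two terms consecutive in the sequence.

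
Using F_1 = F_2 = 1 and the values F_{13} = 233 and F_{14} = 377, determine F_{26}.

121393

By the doubling identity F_{2k} = F_k(2F_{k+1} − F_k): F_{26} = 233·(2·377 − 233) = 233·521 = 121393.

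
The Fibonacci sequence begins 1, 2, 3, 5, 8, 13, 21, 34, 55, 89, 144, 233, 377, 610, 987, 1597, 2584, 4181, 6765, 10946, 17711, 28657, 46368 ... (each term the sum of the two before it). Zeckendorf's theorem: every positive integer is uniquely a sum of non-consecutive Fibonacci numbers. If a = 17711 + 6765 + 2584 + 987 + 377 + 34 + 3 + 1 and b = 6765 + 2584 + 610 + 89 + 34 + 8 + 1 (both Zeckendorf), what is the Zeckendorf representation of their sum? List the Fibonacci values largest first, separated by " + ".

The two numbers are 28462 and 10091, so their sum is 38553.
Greedily peel off the largest Fibonacci term at each step:
subtract 28657 from 38553: 9896 remains
subtract 6765 from 9896: 3131 remains
subtract 2584 from 3131: 547 remains
subtract 377 from 547: 170 remains
subtract 144 from 170: 26 remains
subtract 21 from 26: 5 remains
subtract 5 from 5: 0 remains

28657 + 6765 + 2584 + 377 + 144 + 21 + 5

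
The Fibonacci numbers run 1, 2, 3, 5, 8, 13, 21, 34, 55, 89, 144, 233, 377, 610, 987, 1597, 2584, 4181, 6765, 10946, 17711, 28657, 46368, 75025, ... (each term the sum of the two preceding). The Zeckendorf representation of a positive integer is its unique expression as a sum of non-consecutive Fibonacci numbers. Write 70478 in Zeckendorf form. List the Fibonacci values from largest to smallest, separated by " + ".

subtract 46368 from 70478: 24110 remains
subtract 17711 from 24110: 6399 remains
subtract 4181 from 6399: 2218 remains
subtract 1597 from 2218: 621 remains
subtract 610 from 621: 11 remains
subtract 8 from 11: 3 remains
subtract 3 from 3: 0 remains
So 70478 = 46368 + 17711 + 4181 + 1597 + 610 + 8 + 3, with no two terms consecutive in the sequence.

46368 + 17711 + 4181 + 1597 + 610 + 8 + 3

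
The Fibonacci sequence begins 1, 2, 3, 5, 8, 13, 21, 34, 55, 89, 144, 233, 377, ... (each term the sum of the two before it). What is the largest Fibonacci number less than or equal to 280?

233

233 ≤ 280 < 377, so the largest Fibonacci number not exceeding 280 is 233.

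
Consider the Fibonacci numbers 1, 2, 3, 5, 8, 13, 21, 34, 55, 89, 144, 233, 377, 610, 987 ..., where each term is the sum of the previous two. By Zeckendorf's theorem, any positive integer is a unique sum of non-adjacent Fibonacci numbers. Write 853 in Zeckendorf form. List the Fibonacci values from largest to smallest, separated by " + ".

Repeatedly subtract the largest Fibonacci number that fits:
853: greatest Fibonacci not exceeding it is 610, leaving 243
243: greatest Fibonacci not exceeding it is 233, leaving 10
10: greatest Fibonacci not exceeding it is 8, leaving 2
2: greatest Fibonacci not exceeding it is 2, leaving 0
So 853 = 610 + 233 + 8 + 2, with no two terms consecutive in the sequence.

610 + 233 + 8 + 2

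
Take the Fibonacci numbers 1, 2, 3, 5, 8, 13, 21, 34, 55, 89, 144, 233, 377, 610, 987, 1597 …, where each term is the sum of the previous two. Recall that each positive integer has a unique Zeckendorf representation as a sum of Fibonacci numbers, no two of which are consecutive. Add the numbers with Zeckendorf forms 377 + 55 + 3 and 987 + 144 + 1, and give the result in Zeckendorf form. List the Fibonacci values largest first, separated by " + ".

The two numbers are 435 and 1132, so their sum is 1567.
987 ≤ 1567 < 1597, so take 987; remainder 580
377 ≤ 580 < 610, so take 377; remainder 203
144 ≤ 203 < 233, so take 144; remainder 59
55 ≤ 59 < 89, so take 55; remainder 4
3 ≤ 4 < 5, so take 3; remainder 1
1 ≤ 1 < 2, so take 1; remainder 0

987 + 377 + 144 + 55 + 3 + 1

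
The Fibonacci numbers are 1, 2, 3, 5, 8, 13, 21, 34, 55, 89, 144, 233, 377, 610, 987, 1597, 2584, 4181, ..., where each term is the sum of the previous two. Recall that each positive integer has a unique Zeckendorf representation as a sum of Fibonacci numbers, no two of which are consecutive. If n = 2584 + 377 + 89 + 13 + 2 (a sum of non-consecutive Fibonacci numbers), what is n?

3065

2584 + 377 + 89 + 13 + 2 = 3065.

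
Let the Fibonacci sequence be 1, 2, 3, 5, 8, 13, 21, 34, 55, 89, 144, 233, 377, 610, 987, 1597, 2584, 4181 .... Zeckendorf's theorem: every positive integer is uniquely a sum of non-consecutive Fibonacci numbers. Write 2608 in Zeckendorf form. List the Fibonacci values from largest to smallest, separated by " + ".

2584 + 21 + 3

largest Fibonacci ≤ 2608 is 2584; 2608 − 2584 = 24
largest Fibonacci ≤ 24 is 21; 24 − 21 = 3
largest Fibonacci ≤ 3 is 3; 3 − 3 = 0
So 2608 = 2584 + 21 + 3, with no two terms consecutive in the sequence.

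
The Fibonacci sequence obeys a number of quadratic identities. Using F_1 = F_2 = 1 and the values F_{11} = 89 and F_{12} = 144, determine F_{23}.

By F_{2k+1} = F_k² + F_{k+1}²: F_{23} = 89² + 144² = 7921 + 20736 = 28657.

28657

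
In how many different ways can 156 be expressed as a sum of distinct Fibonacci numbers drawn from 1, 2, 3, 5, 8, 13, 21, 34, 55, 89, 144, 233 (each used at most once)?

3

Each representation comes from the Zeckendorf form by replacing some F_k with F_{k−1} + F_{k−2} where possible.
156 = 144+8+3+1 = 89+55+8+3+1 = 89+34+21+8+3+1 — 3 representations.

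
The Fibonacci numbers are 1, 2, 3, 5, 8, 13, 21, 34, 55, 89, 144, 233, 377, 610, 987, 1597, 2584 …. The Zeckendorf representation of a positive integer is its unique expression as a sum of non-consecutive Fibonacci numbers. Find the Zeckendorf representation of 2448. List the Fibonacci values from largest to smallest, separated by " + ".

1597 ≤ 2448 < 2584, so take 1597; remainder 851
610 ≤ 851 < 987, so take 610; remainder 241
233 ≤ 241 < 377, so take 233; remainder 8
8 ≤ 8 < 13, so take 8; remainder 0
So 2448 = 1597 + 610 + 233 + 8, with no two terms consecutive in the sequence.

1597 + 610 + 233 + 8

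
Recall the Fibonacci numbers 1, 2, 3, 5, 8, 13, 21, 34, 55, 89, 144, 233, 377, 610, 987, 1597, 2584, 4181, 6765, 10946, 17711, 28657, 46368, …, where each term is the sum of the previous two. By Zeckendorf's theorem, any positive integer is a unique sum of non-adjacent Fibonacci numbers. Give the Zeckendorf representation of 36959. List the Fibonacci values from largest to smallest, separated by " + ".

28657 + 6765 + 987 + 377 + 144 + 21 + 8

Repeatedly subtract the largest Fibonacci number that fits:
subtract 28657 from 36959: 8302 remains
subtract 6765 from 8302: 1537 remains
subtract 987 from 1537: 550 remains
subtract 377 from 550: 173 remains
subtract 144 from 173: 29 remains
subtract 21 from 29: 8 remains
subtract 8 from 8: 0 remains
So 36959 = 28657 + 6765 + 987 + 377 + 144 + 21 + 8, with no two terms consecutive in the sequence.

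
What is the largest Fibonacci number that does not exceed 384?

377 ≤ 384 < 610, so the largest Fibonacci number not exceeding 384 is 377.

377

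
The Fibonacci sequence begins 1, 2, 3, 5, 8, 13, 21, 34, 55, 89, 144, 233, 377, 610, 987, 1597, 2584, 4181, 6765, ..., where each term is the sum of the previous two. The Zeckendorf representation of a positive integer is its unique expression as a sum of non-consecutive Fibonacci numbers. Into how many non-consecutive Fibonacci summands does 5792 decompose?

Greedily peel off the largest Fibonacci term at each step:
subtract 4181 from 5792: 1611 remains
subtract 1597 from 1611: 14 remains
subtract 13 from 14: 1 remains
subtract 1 from 1: 0 remains
5792 = 4181 + 1597 + 13 + 1, which has 4 terms.

4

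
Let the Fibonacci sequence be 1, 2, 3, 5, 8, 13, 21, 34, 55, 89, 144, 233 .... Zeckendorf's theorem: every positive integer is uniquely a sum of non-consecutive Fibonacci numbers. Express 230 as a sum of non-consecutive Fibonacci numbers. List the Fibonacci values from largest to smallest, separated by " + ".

144 + 55 + 21 + 8 + 2

Greedy algorithm:
subtract 144 from 230: 86 remains
subtract 55 from 86: 31 remains
subtract 21 from 31: 10 remains
subtract 8 from 10: 2 remains
subtract 2 from 2: 0 remains
So 230 = 144 + 55 + 21 + 8 + 2, with no two terms consecutive in the sequence.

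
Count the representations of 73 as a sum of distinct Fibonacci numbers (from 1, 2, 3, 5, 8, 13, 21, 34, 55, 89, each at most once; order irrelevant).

73 = 55+13+5 = 55+13+3+2 = 34+21+13+5 = 55+8+5+3+2 = … (2 more), for 6 in all.

6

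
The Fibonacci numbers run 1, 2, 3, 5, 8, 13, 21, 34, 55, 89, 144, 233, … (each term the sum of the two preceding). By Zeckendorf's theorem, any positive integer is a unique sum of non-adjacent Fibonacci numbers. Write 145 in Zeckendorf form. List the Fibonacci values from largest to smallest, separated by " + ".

take 144 (≤ 145); 145 − 144 = 1
take 1 (≤ 1); 1 − 1 = 0
So 145 = 144 + 1, with no two terms consecutive in the sequence.

144 + 1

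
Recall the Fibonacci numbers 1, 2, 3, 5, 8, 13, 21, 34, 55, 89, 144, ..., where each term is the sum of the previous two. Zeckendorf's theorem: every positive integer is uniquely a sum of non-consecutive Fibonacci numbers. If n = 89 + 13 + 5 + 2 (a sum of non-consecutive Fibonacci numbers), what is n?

89 + 13 + 5 + 2 = 109.

109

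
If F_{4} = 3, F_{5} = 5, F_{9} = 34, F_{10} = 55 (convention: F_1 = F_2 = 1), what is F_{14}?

377

By the addition formula F_{m+n} = F_m F_{n+1} + F_{m−1} F_n with m=5, n=9: F_{14} = 5·55 + 3·34 = 275 + 102 = 377.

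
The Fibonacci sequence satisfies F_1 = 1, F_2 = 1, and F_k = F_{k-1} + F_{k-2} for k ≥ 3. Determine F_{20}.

6765

Iterating the recurrence up to F_{14} = 377 and F_{13} = 233:
F_{15} = F_{14} + F_{13} = 377 + 233 = 610
F_{16} = F_{15} + F_{14} = 610 + 377 = 987
F_{17} = F_{16} + F_{15} = 987 + 610 = 1597
F_{18} = F_{17} + F_{16} = 1597 + 987 = 2584
F_{19} = F_{18} + F_{17} = 2584 + 1597 = 4181
F_{20} = F_{19} + F_{18} = 4181 + 2584 = 6765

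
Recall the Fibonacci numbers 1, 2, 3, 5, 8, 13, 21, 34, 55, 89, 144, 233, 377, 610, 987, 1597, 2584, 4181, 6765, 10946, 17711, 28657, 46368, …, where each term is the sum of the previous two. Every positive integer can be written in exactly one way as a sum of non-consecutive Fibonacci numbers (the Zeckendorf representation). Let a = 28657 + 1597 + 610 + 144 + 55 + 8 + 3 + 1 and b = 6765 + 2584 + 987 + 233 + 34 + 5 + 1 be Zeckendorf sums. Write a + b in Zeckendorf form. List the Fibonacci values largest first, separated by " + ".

28657 + 10946 + 1597 + 377 + 89 + 13 + 5

The two numbers are 31075 and 10609, so their sum is 41684.
Greedily peel off the largest Fibonacci term at each step:
41684 − 28657 = 13027
13027 − 10946 = 2081
2081 − 1597 = 484
484 − 377 = 107
107 − 89 = 18
18 − 13 = 5
5 − 5 = 0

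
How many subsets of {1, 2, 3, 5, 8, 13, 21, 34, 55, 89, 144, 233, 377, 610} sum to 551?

11

Starting from the Zeckendorf form and repeatedly splitting a term F_k into F_{k−1} + F_{k−2} (when neither is already used) reaches every representation.
551 = 377+144+21+8+1 = 377+144+21+5+3+1 = 377+89+55+21+8+1 = … (8 more), for 11 in all.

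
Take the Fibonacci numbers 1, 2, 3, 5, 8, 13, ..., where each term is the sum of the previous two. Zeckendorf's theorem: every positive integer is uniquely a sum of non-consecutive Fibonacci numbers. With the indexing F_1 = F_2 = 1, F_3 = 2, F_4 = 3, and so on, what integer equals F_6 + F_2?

9

F_6 + F_2 = 8 + 1 = 9.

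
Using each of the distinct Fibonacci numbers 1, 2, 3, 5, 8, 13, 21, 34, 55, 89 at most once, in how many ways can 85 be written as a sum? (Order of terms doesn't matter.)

Starting from the Zeckendorf form and repeatedly splitting a term F_k into F_{k−1} + F_{k−2} (when neither is already used) reaches every representation.
85 = 55+21+8+1 = 55+21+5+3+1 = 55+13+8+5+3+1 = 34+21+13+8+5+3+1 — 4 representations.

4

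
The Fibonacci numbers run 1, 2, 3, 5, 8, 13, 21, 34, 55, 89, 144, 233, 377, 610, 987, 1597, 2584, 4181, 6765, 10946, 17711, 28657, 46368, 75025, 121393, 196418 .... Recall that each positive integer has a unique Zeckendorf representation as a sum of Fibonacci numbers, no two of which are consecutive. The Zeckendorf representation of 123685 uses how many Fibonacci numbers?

7

123685 − 121393 = 2292
2292 − 1597 = 695
695 − 610 = 85
85 − 55 = 30
30 − 21 = 9
9 − 8 = 1
1 − 1 = 0
123685 = 121393 + 1597 + 610 + 55 + 21 + 8 + 1, which has 7 terms.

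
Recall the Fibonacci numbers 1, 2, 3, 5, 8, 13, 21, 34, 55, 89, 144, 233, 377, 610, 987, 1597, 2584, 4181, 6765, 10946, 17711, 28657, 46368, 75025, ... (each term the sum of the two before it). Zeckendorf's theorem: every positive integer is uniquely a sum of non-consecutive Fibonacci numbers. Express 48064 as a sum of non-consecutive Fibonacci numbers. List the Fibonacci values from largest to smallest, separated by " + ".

subtract 46368 from 48064: 1696 remains
subtract 1597 from 1696: 99 remains
subtract 89 from 99: 10 remains
subtract 8 from 10: 2 remains
subtract 2 from 2: 0 remains
So 48064 = 46368 + 1597 + 89 + 8 + 2, with no two terms consecutive in the sequence.

46368 + 1597 + 89 + 8 + 2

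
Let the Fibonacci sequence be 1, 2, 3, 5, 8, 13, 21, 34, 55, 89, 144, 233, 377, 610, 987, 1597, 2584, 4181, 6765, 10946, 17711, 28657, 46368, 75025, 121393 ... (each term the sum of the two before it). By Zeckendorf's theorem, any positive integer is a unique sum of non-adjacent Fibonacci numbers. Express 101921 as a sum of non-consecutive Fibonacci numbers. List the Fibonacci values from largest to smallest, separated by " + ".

75025 + 17711 + 6765 + 1597 + 610 + 144 + 55 + 13 + 1

75025 ≤ 101921 < 121393, so take 75025; remainder 26896
17711 ≤ 26896 < 28657, so take 17711; remainder 9185
6765 ≤ 9185 < 10946, so take 6765; remainder 2420
1597 ≤ 2420 < 2584, so take 1597; remainder 823
610 ≤ 823 < 987, so take 610; remainder 213
144 ≤ 213 < 233, so take 144; remainder 69
55 ≤ 69 < 89, so take 55; remainder 14
13 ≤ 14 < 21, so take 13; remainder 1
1 ≤ 1 < 2, so take 1; remainder 0
So 101921 = 75025 + 17711 + 6765 + 1597 + 610 + 144 + 55 + 13 + 1, with no two terms consecutive in the sequence.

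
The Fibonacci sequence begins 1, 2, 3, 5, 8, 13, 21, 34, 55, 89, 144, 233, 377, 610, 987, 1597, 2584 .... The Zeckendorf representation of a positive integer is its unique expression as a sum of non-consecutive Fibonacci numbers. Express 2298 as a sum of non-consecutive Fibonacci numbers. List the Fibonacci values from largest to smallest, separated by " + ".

Repeatedly subtract the largest Fibonacci number that fits:
2298 − 1597 = 701
701 − 610 = 91
91 − 89 = 2
2 − 2 = 0
So 2298 = 1597 + 610 + 89 + 2, with no two terms consecutive in the sequence.

1597 + 610 + 89 + 2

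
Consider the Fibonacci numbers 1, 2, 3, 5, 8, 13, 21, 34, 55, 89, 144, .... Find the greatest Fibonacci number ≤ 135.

89 ≤ 135 < 144, so the largest Fibonacci number not exceeding 135 is 89.

89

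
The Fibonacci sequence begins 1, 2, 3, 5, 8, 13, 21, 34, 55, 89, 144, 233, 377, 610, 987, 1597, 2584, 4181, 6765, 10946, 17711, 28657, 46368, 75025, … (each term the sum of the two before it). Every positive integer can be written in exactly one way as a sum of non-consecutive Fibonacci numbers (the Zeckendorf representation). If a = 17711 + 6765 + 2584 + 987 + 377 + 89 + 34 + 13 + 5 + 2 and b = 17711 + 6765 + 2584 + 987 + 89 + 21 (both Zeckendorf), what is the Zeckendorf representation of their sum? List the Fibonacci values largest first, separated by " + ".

The two numbers are 28567 and 28157, so their sum is 56724.
Repeatedly subtract the largest Fibonacci number that fits:
46368 ≤ 56724 < 75025, so take 46368; remainder 10356
6765 ≤ 10356 < 10946, so take 6765; remainder 3591
2584 ≤ 3591 < 4181, so take 2584; remainder 1007
987 ≤ 1007 < 1597, so take 987; remainder 20
13 ≤ 20 < 21, so take 13; remainder 7
5 ≤ 7 < 8, so take 5; remainder 2
2 ≤ 2 < 3, so take 2; remainder 0

46368 + 6765 + 2584 + 987 + 13 + 5 + 2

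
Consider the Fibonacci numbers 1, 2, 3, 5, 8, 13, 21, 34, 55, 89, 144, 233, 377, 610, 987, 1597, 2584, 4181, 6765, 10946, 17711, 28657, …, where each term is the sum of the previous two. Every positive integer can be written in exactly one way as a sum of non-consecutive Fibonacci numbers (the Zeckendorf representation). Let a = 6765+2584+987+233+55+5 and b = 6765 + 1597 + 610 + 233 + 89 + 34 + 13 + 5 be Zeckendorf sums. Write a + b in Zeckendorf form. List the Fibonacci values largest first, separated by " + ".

17711 + 1597 + 610 + 55 + 2

The two numbers are 10629 and 9346, so their sum is 19975.
Greedily peel off the largest Fibonacci term at each step:
19975: greatest Fibonacci not exceeding it is 17711, leaving 2264
2264: greatest Fibonacci not exceeding it is 1597, leaving 667
667: greatest Fibonacci not exceeding it is 610, leaving 57
57: greatest Fibonacci not exceeding it is 55, leaving 2
2: greatest Fibonacci not exceeding it is 2, leaving 0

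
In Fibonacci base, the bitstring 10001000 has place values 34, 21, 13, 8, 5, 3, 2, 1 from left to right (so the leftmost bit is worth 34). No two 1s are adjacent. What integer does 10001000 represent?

39

Summing the place values of the 1 bits: 34 + 5 = 39.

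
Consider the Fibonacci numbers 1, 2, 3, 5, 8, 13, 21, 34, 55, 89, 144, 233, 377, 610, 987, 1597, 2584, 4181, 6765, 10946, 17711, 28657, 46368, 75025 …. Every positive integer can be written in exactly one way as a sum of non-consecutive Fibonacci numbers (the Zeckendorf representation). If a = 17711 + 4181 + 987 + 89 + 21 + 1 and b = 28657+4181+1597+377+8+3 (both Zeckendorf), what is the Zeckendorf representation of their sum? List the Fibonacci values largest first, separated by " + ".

The two numbers are 22990 and 34823, so their sum is 57813.
largest Fibonacci ≤ 57813 is 46368; 57813 − 46368 = 11445
largest Fibonacci ≤ 11445 is 10946; 11445 − 10946 = 499
largest Fibonacci ≤ 499 is 377; 499 − 377 = 122
largest Fibonacci ≤ 122 is 89; 122 − 89 = 33
largest Fibonacci ≤ 33 is 21; 33 − 21 = 12
largest Fibonacci ≤ 12 is 8; 12 − 8 = 4
largest Fibonacci ≤ 4 is 3; 4 − 3 = 1
largest Fibonacci ≤ 1 is 1; 1 − 1 = 0

46368 + 10946 + 377 + 89 + 21 + 8 + 3 + 1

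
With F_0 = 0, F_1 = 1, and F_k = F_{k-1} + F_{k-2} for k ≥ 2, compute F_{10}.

Iterating the recurrence up to F_{4} = 3 and F_{3} = 2:
F_{5} = F_{4} + F_{3} = 3 + 2 = 5
F_{6} = F_{5} + F_{4} = 5 + 3 = 8
F_{7} = F_{6} + F_{5} = 8 + 5 = 13
F_{8} = F_{7} + F_{6} = 13 + 8 = 21
F_{9} = F_{8} + F_{7} = 21 + 13 = 34
F_{10} = F_{9} + F_{8} = 34 + 21 = 55

55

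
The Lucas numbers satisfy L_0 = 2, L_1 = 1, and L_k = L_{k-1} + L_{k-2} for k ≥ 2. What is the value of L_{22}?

39603

Iterating the recurrence up to L_{17} = 3571 and L_{16} = 2207:
L_{18} = L_{17} + L_{16} = 3571 + 2207 = 5778
L_{19} = L_{18} + L_{17} = 5778 + 3571 = 9349
L_{20} = L_{19} + L_{18} = 9349 + 5778 = 15127
L_{21} = L_{20} + L_{19} = 15127 + 9349 = 24476
L_{22} = L_{21} + L_{20} = 24476 + 15127 = 39603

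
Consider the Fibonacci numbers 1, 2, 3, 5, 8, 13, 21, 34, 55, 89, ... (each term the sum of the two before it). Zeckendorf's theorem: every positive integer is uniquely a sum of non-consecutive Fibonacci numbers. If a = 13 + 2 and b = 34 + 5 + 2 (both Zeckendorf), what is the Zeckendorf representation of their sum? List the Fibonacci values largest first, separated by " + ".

55 + 1

The two numbers are 15 and 41, so their sum is 56.
Repeatedly subtract the largest Fibonacci number that fits:
56 − 55 = 1
1 − 1 = 0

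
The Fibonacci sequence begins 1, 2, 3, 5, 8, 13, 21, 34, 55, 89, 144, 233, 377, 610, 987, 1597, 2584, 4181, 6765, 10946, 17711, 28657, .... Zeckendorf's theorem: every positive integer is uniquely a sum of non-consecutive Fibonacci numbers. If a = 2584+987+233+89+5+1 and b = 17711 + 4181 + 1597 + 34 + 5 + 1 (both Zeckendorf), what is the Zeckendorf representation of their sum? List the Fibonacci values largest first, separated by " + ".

The two numbers are 3899 and 23529, so their sum is 27428.
largest Fibonacci ≤ 27428 is 17711; 27428 − 17711 = 9717
largest Fibonacci ≤ 9717 is 6765; 9717 − 6765 = 2952
largest Fibonacci ≤ 2952 is 2584; 2952 − 2584 = 368
largest Fibonacci ≤ 368 is 233; 368 − 233 = 135
largest Fibonacci ≤ 135 is 89; 135 − 89 = 46
largest Fibonacci ≤ 46 is 34; 46 − 34 = 12
largest Fibonacci ≤ 12 is 8; 12 − 8 = 4
largest Fibonacci ≤ 4 is 3; 4 − 3 = 1
largest Fibonacci ≤ 1 is 1; 1 − 1 = 0

17711 + 6765 + 2584 + 233 + 89 + 34 + 8 + 3 + 1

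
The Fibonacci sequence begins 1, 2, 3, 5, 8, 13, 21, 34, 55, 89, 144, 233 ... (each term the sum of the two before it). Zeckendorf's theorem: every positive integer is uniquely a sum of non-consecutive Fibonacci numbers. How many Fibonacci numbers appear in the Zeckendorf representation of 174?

4

subtract 144 from 174: 30 remains
subtract 21 from 30: 9 remains
subtract 8 from 9: 1 remains
subtract 1 from 1: 0 remains
174 = 144 + 21 + 8 + 1, which has 4 terms.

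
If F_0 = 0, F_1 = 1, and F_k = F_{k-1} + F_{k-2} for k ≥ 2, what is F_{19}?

4181

Iterating the recurrence up to F_{11} = 89 and F_{10} = 55:
F_{12} = F_{11} + F_{10} = 89 + 55 = 144
F_{13} = F_{12} + F_{11} = 144 + 89 = 233
F_{14} = F_{13} + F_{12} = 233 + 144 = 377
F_{15} = F_{14} + F_{13} = 377 + 233 = 610
F_{16} = F_{15} + F_{14} = 610 + 377 = 987
F_{17} = F_{16} + F_{15} = 987 + 610 = 1597
F_{18} = F_{17} + F_{16} = 1597 + 987 = 2584
F_{19} = F_{18} + F_{17} = 2584 + 1597 = 4181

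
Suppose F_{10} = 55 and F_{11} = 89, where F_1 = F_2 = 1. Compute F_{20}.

6765

By the doubling identity F_{2k} = F_k(2F_{k+1} − F_k): F_{20} = 55·(2·89 − 55) = 55·123 = 6765.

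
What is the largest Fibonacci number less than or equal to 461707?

317811 ≤ 461707 < 514229, so the largest Fibonacci number not exceeding 461707 is 317811.

317811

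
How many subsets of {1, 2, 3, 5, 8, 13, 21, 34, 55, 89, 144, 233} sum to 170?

10

Each representation comes from the Zeckendorf form by replacing some F_k with F_{k−1} + F_{k−2} where possible.
170 = 144+21+5 = 144+21+3+2 = 144+13+8+5 = 89+55+21+5 = 144+13+8+3+2 = … (5 more), for 10 in all.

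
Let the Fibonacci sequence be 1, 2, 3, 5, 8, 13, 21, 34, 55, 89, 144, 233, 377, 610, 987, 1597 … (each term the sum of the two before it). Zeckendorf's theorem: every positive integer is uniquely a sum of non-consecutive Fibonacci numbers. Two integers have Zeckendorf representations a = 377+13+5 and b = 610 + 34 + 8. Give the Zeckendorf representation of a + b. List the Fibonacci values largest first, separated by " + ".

The two numbers are 395 and 652, so their sum is 1047.
subtract 987 from 1047: 60 remains
subtract 55 from 60: 5 remains
subtract 5 from 5: 0 remains

987 + 55 + 5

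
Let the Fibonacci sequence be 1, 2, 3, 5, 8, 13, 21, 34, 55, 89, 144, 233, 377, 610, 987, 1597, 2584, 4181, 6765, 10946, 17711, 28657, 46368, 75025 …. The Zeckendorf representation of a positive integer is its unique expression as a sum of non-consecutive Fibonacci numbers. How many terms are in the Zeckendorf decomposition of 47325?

7

47325 − 46368 = 957
957 − 610 = 347
347 − 233 = 114
114 − 89 = 25
25 − 21 = 4
4 − 3 = 1
1 − 1 = 0
47325 = 46368 + 610 + 233 + 89 + 21 + 3 + 1, which has 7 terms.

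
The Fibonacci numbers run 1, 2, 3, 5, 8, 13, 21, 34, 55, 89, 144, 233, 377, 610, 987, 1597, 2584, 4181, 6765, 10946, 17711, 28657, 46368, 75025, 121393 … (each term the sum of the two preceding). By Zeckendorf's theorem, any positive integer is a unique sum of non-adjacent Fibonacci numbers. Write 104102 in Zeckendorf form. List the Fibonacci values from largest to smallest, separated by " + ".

75025 + 28657 + 377 + 34 + 8 + 1

take 75025 (≤ 104102); 104102 − 75025 = 29077
take 28657 (≤ 29077); 29077 − 28657 = 420
take 377 (≤ 420); 420 − 377 = 43
take 34 (≤ 43); 43 − 34 = 9
take 8 (≤ 9); 9 − 8 = 1
take 1 (≤ 1); 1 − 1 = 0
So 104102 = 75025 + 28657 + 377 + 34 + 8 + 1, with no two terms consecutive in the sequence.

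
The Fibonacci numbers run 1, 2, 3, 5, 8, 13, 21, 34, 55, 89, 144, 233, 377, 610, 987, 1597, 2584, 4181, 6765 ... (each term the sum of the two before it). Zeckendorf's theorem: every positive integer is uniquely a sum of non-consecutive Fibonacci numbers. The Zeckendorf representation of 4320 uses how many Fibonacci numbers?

Repeatedly subtract the largest Fibonacci number that fits:
4320: greatest Fibonacci not exceeding it is 4181, leaving 139
139: greatest Fibonacci not exceeding it is 89, leaving 50
50: greatest Fibonacci not exceeding it is 34, leaving 16
16: greatest Fibonacci not exceeding it is 13, leaving 3
3: greatest Fibonacci not exceeding it is 3, leaving 0
4320 = 4181 + 89 + 34 + 13 + 3, which has 5 terms.

5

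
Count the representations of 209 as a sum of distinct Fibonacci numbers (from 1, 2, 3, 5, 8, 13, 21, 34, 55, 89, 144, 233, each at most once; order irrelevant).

8

Each representation comes from the Zeckendorf form by replacing some F_k with F_{k−1} + F_{k−2} where possible.
209 = 144+55+8+2 = 144+55+5+3+2 = 144+34+21+8+2 = … (5 more), for 8 in all.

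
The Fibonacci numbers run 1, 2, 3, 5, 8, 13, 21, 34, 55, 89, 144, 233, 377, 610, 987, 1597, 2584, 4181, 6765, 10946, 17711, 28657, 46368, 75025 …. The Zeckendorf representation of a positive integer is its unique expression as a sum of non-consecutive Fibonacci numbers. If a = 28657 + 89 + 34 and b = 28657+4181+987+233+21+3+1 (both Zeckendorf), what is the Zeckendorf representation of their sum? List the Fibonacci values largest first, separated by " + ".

The two numbers are 28780 and 34083, so their sum is 62863.
46368 ≤ 62863 < 75025, so take 46368; remainder 16495
10946 ≤ 16495 < 17711, so take 10946; remainder 5549
4181 ≤ 5549 < 6765, so take 4181; remainder 1368
987 ≤ 1368 < 1597, so take 987; remainder 381
377 ≤ 381 < 610, so take 377; remainder 4
3 ≤ 4 < 5, so take 3; remainder 1
1 ≤ 1 < 2, so take 1; remainder 0

46368 + 10946 + 4181 + 987 + 377 + 3 + 1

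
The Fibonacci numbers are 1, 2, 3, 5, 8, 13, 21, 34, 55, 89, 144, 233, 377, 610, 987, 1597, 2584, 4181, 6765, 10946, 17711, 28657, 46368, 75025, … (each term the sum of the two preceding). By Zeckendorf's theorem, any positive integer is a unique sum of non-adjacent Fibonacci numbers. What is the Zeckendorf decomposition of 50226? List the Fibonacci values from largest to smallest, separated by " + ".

50226: greatest Fibonacci not exceeding it is 46368, leaving 3858
3858: greatest Fibonacci not exceeding it is 2584, leaving 1274
1274: greatest Fibonacci not exceeding it is 987, leaving 287
287: greatest Fibonacci not exceeding it is 233, leaving 54
54: greatest Fibonacci not exceeding it is 34, leaving 20
20: greatest Fibonacci not exceeding it is 13, leaving 7
7: greatest Fibonacci not exceeding it is 5, leaving 2
2: greatest Fibonacci not exceeding it is 2, leaving 0
So 50226 = 46368 + 2584 + 987 + 233 + 34 + 13 + 5 + 2, with no two terms consecutive in the sequence.

46368 + 2584 + 987 + 233 + 34 + 13 + 5 + 2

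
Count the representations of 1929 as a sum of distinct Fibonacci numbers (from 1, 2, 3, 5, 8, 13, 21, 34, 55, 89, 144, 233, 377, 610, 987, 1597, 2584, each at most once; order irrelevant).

24

1929 = 1597+233+89+8+2 = 1597+233+89+5+3+2 = 1597+233+55+34+8+2 = … (21 more), for 24 in all.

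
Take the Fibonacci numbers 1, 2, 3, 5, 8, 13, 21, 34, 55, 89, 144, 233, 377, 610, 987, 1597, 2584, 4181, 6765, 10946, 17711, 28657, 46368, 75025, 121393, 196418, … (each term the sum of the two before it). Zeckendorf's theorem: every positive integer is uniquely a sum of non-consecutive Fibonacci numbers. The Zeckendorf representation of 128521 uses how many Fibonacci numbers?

Greedily peel off the largest Fibonacci term at each step:
largest Fibonacci ≤ 128521 is 121393; 128521 − 121393 = 7128
largest Fibonacci ≤ 7128 is 6765; 7128 − 6765 = 363
largest Fibonacci ≤ 363 is 233; 363 − 233 = 130
largest Fibonacci ≤ 130 is 89; 130 − 89 = 41
largest Fibonacci ≤ 41 is 34; 41 − 34 = 7
largest Fibonacci ≤ 7 is 5; 7 − 5 = 2
largest Fibonacci ≤ 2 is 2; 2 − 2 = 0
128521 = 121393 + 6765 + 233 + 89 + 34 + 5 + 2, which has 7 terms.

7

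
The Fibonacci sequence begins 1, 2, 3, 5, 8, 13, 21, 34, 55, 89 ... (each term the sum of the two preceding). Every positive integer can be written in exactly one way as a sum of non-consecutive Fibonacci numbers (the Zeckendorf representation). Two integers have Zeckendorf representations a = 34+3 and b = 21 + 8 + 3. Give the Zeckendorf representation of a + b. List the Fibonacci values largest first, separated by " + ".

The two numbers are 37 and 32, so their sum is 69.
largest Fibonacci ≤ 69 is 55; 69 − 55 = 14
largest Fibonacci ≤ 14 is 13; 14 − 13 = 1
largest Fibonacci ≤ 1 is 1; 1 − 1 = 0

55 + 13 + 1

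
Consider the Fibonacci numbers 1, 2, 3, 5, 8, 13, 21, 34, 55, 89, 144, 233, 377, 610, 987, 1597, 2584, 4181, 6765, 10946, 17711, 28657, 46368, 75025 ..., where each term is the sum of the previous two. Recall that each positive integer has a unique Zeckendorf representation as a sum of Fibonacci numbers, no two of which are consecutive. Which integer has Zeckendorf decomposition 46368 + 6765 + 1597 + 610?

55340

46368 + 6765 + 1597 + 610 = 55340.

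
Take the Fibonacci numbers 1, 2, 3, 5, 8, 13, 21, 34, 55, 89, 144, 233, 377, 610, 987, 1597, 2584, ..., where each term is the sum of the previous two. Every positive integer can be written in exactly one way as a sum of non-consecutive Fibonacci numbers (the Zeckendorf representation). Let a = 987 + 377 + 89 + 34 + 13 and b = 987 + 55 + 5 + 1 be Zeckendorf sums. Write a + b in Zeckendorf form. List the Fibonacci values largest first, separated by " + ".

1597 + 610 + 233 + 89 + 13 + 5 + 1

The two numbers are 1500 and 1048, so their sum is 2548.
Greedily peel off the largest Fibonacci term at each step:
largest Fibonacci ≤ 2548 is 1597; 2548 − 1597 = 951
largest Fibonacci ≤ 951 is 610; 951 − 610 = 341
largest Fibonacci ≤ 341 is 233; 341 − 233 = 108
largest Fibonacci ≤ 108 is 89; 108 − 89 = 19
largest Fibonacci ≤ 19 is 13; 19 − 13 = 6
largest Fibonacci ≤ 6 is 5; 6 − 5 = 1
largest Fibonacci ≤ 1 is 1; 1 − 1 = 0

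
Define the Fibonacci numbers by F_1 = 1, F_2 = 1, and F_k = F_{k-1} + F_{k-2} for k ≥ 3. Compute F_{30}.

Iterating the recurrence up to F_{26} = 121393 and F_{25} = 75025:
F_{27} = F_{26} + F_{25} = 121393 + 75025 = 196418
F_{28} = F_{27} + F_{26} = 196418 + 121393 = 317811
F_{29} = F_{28} + F_{27} = 317811 + 196418 = 514229
F_{30} = F_{29} + F_{28} = 514229 + 317811 = 832040

832040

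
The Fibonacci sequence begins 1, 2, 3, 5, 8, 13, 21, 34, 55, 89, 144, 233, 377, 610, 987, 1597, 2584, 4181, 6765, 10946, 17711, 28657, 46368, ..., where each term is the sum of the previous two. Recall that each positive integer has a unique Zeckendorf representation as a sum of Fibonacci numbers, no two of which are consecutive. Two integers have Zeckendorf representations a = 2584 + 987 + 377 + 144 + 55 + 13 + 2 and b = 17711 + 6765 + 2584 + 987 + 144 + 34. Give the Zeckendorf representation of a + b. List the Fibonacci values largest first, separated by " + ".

The two numbers are 4162 and 28225, so their sum is 32387.
32387 − 28657 = 3730
3730 − 2584 = 1146
1146 − 987 = 159
159 − 144 = 15
15 − 13 = 2
2 − 2 = 0

28657 + 2584 + 987 + 144 + 13 + 2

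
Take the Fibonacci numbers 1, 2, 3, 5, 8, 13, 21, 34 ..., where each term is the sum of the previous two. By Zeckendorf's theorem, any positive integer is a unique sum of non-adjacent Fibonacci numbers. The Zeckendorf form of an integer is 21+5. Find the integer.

21+5 = 26.

26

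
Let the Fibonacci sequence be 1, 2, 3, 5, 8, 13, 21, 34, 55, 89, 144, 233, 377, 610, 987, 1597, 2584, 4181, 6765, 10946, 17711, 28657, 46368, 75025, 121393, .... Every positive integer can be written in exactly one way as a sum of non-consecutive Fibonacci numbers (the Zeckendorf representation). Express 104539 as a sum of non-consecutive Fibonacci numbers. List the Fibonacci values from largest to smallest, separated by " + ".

Repeatedly subtract the largest Fibonacci number that fits:
subtract 75025 from 104539: 29514 remains
subtract 28657 from 29514: 857 remains
subtract 610 from 857: 247 remains
subtract 233 from 247: 14 remains
subtract 13 from 14: 1 remains
subtract 1 from 1: 0 remains
So 104539 = 75025 + 28657 + 610 + 233 + 13 + 1, with no two terms consecutive in the sequence.

75025 + 28657 + 610 + 233 + 13 + 1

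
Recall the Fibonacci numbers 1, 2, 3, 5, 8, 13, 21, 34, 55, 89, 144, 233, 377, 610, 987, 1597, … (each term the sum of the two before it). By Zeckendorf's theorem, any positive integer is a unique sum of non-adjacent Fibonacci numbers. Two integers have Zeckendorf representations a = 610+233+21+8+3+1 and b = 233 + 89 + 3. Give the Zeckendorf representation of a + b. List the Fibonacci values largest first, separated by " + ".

987 + 144 + 55 + 13 + 2

The two numbers are 876 and 325, so their sum is 1201.
Greedily peel off the largest Fibonacci term at each step:
1201 − 987 = 214
214 − 144 = 70
70 − 55 = 15
15 − 13 = 2
2 − 2 = 0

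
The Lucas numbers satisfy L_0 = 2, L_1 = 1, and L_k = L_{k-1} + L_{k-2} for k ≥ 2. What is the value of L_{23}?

64079

Iterating the recurrence up to L_{19} = 9349 and L_{18} = 5778:
L_{20} = L_{19} + L_{18} = 9349 + 5778 = 15127
L_{21} = L_{20} + L_{19} = 15127 + 9349 = 24476
L_{22} = L_{21} + L_{20} = 24476 + 15127 = 39603
L_{23} = L_{22} + L_{21} = 39603 + 24476 = 64079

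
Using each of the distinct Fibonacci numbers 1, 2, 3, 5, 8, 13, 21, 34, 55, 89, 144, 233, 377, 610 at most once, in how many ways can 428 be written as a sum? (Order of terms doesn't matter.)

Starting from the Zeckendorf form and repeatedly splitting a term F_k into F_{k−1} + F_{k−2} (when neither is already used) reaches every representation.
428 = 377+34+13+3+1 = 377+34+8+5+3+1 = 233+144+34+13+3+1 = … (6 more), for 9 in all.

9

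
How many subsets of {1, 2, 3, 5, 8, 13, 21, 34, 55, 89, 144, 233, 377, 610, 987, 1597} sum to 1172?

Starting from the Zeckendorf form and repeatedly splitting a term F_k into F_{k−1} + F_{k−2} (when neither is already used) reaches every representation.
1172 = 987+144+34+5+2 = 987+144+21+13+5+2 = 987+89+55+34+5+2 = 610+377+144+34+5+2 = … (6 more), for 10 in all.

10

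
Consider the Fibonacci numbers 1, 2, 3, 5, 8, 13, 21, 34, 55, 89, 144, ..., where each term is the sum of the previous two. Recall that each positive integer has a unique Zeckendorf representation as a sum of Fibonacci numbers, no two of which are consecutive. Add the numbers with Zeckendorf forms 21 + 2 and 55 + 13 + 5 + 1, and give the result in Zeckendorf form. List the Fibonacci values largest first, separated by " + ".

89 + 8

The two numbers are 23 and 74, so their sum is 97.
89 ≤ 97 < 144, so take 89; remainder 8
8 ≤ 8 < 13, so take 8; remainder 0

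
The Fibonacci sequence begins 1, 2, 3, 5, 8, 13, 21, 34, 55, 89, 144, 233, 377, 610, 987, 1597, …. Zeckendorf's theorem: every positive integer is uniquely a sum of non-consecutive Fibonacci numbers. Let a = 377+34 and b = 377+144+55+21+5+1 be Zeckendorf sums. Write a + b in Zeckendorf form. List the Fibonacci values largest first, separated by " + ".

987 + 21 + 5 + 1

The two numbers are 411 and 603, so their sum is 1014.
1014: greatest Fibonacci not exceeding it is 987, leaving 27
27: greatest Fibonacci not exceeding it is 21, leaving 6
6: greatest Fibonacci not exceeding it is 5, leaving 1
1: greatest Fibonacci not exceeding it is 1, leaving 0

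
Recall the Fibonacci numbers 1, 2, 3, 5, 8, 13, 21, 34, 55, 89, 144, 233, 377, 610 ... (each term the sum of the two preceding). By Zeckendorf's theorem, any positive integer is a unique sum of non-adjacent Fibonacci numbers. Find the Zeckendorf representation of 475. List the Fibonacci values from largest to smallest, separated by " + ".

377 + 89 + 8 + 1

Greedily peel off the largest Fibonacci term at each step:
475: greatest Fibonacci not exceeding it is 377, leaving 98
98: greatest Fibonacci not exceeding it is 89, leaving 9
9: greatest Fibonacci not exceeding it is 8, leaving 1
1: greatest Fibonacci not exceeding it is 1, leaving 0
So 475 = 377 + 89 + 8 + 1, with no two terms consecutive in the sequence.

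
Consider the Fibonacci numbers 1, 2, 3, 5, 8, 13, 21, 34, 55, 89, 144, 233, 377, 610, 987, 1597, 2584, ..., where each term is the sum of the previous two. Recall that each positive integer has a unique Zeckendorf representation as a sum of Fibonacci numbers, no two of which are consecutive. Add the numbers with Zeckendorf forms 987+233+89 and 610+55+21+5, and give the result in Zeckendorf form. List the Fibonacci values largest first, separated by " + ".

The two numbers are 1309 and 691, so their sum is 2000.
2000: greatest Fibonacci not exceeding it is 1597, leaving 403
403: greatest Fibonacci not exceeding it is 377, leaving 26
26: greatest Fibonacci not exceeding it is 21, leaving 5
5: greatest Fibonacci not exceeding it is 5, leaving 0

1597 + 377 + 21 + 5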